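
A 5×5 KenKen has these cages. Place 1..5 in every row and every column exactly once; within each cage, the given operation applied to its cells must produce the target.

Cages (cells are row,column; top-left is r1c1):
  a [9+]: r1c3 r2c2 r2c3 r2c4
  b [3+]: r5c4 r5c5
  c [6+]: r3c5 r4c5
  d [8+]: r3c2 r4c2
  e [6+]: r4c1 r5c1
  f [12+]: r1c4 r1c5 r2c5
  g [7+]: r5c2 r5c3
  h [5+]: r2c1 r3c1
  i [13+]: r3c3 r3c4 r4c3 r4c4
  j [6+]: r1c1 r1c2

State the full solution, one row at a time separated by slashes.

4 2 1 5 3 / 3 1 5 2 4 / 2 5 4 3 1 / 1 3 2 4 5 / 5 4 3 1 2

The only place for 5 in row 5 is r5c1.
Cage e needs two cells with sum 6; hence r4c1 = 1.
The only place for 1 in row 1 is r1c3.
Column 1 needs a 4, and only r1c1 is open for it.
Row 1 already has 4, which forces r1c2 = 2.
Cage f needs sum 12, so r2c5 = 4.
The two cells of cage c must have sum 6, leaving r3c5 = 1.
The two cells of cage c must have sum 6, which forces r4c5 = 5.
1 is placed in column 5, so r5c5 = 2.
The 3 cells of cage f must have sum 12, which forces r1c4 = 5.
Column 5 already has 5, so r1c5 = 3.
Cage d's pair has sum 8, leaving r3c2 = 5.
Row 4 now contains 5; hence r4c2 = 3.
Column 2 now contains 3, which forces r5c2 = 4.
Row 5 already has 4, leaving r5c3 = 3.
2 is placed in row 5, so r5c4 = 1.
Column 2 now contains 5, leaving r2c2 = 1.
Cage a has sum 9, so r2c3 = 5.
Column 4 now contains 1; hence r2c4 = 2.
Cage i needs sum 13; hence r3c3 = 4.
The 4 cells of cage i must have sum 13, leaving r3c4 = 3.
Cage i needs sum 13, which forces r4c3 = 2.
The 4 cells of cage i must have sum 13, which forces r4c4 = 4.
2 is placed in row 2, so r2c1 = 3.
Row 3 now contains 3; hence r3c1 = 2.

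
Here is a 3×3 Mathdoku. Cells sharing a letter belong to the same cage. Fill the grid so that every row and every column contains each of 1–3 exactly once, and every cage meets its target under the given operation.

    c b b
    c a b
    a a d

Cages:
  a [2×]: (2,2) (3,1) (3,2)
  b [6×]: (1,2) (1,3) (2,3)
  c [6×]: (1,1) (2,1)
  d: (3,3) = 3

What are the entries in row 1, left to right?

Cage a needs product 2, leaving (2,2) = 1.
Cage a needs product 2, which forces (3,1) = 1.
The 3 cells of cage a must have product 2, leaving (3,2) = 2.
D is a freebie, which forces (3,3) = 3.
Column 2 now contains 2, which forces (1,2) = 3.
The 3 cells of cage b must have product 6; hence (1,3) = 1.
Column 3 already has 3, leaving (2,3) = 2.
Row 1 now contains 3, which forces (1,1) = 2.
Row 2 already has 2, so (2,1) = 3.
Completed grid: 2 3 1 / 3 1 2 / 1 2 3.

2 3 1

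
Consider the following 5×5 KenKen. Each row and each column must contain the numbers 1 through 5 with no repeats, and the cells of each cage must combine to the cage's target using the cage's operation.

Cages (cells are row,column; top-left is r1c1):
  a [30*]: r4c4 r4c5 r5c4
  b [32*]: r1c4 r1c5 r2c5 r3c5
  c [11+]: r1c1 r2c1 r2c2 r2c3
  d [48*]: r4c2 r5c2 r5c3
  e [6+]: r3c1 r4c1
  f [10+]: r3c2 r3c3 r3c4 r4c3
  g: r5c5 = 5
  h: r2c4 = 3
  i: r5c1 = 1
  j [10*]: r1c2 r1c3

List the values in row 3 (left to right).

4 5 3 1 2

Cage b has product 32, which forces r1c4 = 4.
H is a freebie, leaving r2c4 = 3.
The 3 cells of cage d must have product 48, leaving r4c2 = 4.
Cage i is given, so r5c1 = 1.
Cage d needs product 48, leaving r5c2 = 3.
Cage d needs product 48; hence r5c3 = 4.
G is a freebie, which forces r5c5 = 5.
The 4 cells of cage c must have sum 11; hence r1c1 = 3.
Cage e's pair has sum 6; hence r3c1 = 4.
Cage e's pair has sum 6, so r4c1 = 2.
2 is placed in row 4; hence r4c3 = 1.
Cage a needs product 30; hence r4c4 = 5.
Cage a needs product 30, so r4c5 = 3.
Row 5 now contains 5, leaving r5c4 = 2.
Column 1 already has 2, which forces r2c1 = 5.
Cage c needs sum 11, so r2c2 = 1.
The 4 cells of cage c must have sum 11, so r2c3 = 2.
Cage b has product 32; hence r2c5 = 4.
Cage f needs sum 10; hence r3c2 = 5.
The 4 cells of cage f must have sum 10, so r3c3 = 3.
Column 4 already has 2; hence r3c4 = 1.
1 is placed in row 3, leaving r3c5 = 2.
Column 2 now contains 5, so r1c2 = 2.
2 is placed in column 3, leaving r1c3 = 5.
Column 5 already has 2, leaving r1c5 = 1.
The full grid is 3 2 5 4 1 / 5 1 2 3 4 / 4 5 3 1 2 / 2 4 1 5 3 / 1 3 4 2 5.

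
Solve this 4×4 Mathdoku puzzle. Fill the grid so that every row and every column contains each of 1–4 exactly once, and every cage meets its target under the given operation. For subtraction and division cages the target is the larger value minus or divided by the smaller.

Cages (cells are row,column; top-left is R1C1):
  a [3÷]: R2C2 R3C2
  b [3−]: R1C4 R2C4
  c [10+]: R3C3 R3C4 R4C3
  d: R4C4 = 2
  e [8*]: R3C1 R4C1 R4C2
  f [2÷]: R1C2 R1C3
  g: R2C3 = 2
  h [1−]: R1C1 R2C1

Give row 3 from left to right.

2 1 4 3

Cage g is given, which forces R2C3 = 2.
Column 3 now contains 2, which forces R3C3 = 4.
Row 3 now contains 4, so R3C4 = 3.
Column 3 now contains 4; hence R4C3 = 3.
Cage d is a single given cell; hence R4C4 = 2.
Cage f needs two cells with quotient 2; hence R1C2 = 2.
Column 3 now contains 4, leaving R1C3 = 1.
Row 1 already has 1, so R1C4 = 4.
Cage a's pair has quotient 3, so R2C2 = 3.
4 is placed in column 4, leaving R2C4 = 1.
Cage e needs product 8, which forces R3C1 = 2.
Row 3 already has 3, so R3C2 = 1.
1 is placed in column 2; hence R4C2 = 4.
Row 1 now contains 4, so R1C1 = 3.
1 is placed in row 2; hence R2C1 = 4.
4 is placed in row 4; hence R4C1 = 1.
Filled in: 3 2 1 4 / 4 3 2 1 / 2 1 4 3 / 1 4 3 2.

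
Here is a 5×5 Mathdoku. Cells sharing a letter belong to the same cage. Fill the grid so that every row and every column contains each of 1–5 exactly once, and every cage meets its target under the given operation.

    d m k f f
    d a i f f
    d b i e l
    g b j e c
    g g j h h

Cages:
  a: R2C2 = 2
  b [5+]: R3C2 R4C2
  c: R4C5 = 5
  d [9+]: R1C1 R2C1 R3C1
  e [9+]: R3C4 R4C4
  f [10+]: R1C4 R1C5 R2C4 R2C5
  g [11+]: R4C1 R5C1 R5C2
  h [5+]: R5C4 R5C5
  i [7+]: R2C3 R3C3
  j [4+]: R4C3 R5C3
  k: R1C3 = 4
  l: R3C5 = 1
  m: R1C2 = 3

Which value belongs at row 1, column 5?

2

Cage m is given, so R1C2 = 3.
K is a freebie, leaving R1C3 = 4.
A is a freebie, which forces R2C2 = 2.
Cage l is a single given cell, so R3C5 = 1.
C is a freebie, which forces R4C5 = 5.
The 4 cells of cage f must have sum 10; hence R1C4 = 1.
Column 5 already has 5; hence R1C5 = 2.
Cage i's pair has sum 7, which forces R2C3 = 5.
1 is placed in row 3; hence R3C2 = 4.
Cage i's pair has sum 7, leaving R3C3 = 2.
Cage e needs two cells with sum 9, so R3C4 = 5.
Cage b's pair has sum 5, leaving R4C2 = 1.
1 is placed in row 4, leaving R4C3 = 3.
5 is placed in row 4, leaving R4C4 = 4.
Column 2 now contains 4, which forces R5C2 = 5.
3 is placed in column 3, which forces R5C3 = 1.
2 is placed in row 1, which forces R1C1 = 5.
Cage d needs sum 9, leaving R2C1 = 1.
Column 4 already has 4; hence R2C4 = 3.
Cage f has sum 10, so R2C5 = 4.
Row 3 already has 5, leaving R3C1 = 3.
Row 4 now contains 4, leaving R4C1 = 2.
Cage g needs sum 11; hence R5C1 = 4.
Cage h needs two cells with sum 5, leaving R5C4 = 2.
Cage h needs two cells with sum 5, so R5C5 = 3.
Filled in: 5 3 4 1 2 / 1 2 5 3 4 / 3 4 2 5 1 / 2 1 3 4 5 / 4 5 1 2 3.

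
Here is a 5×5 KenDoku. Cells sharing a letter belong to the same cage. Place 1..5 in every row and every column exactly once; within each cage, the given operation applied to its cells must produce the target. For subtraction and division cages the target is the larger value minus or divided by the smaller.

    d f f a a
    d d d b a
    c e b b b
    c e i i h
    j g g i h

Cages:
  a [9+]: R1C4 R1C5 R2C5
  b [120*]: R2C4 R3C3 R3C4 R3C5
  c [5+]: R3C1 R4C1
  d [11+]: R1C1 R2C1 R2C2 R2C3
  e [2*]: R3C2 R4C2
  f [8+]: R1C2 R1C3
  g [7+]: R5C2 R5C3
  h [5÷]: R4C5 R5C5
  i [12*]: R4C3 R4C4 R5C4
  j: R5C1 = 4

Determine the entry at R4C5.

5

J is a freebie, leaving R5C1 = 4.
Row 3 needs a 1, and only R3C2 is open for it.
1 is placed in column 2, leaving R4C2 = 2.
2 is placed in column 2; hence R5C2 = 5.
Row 5 already has 5; hence R5C3 = 2.
Row 5 already has 5, which forces R5C5 = 1.
Column 2 already has 5; hence R1C2 = 3.
The two cells of cage f must have sum 8, which forces R1C3 = 5.
Column 2 now contains 3, so R2C2 = 4.
Cage c's pair has sum 5, leaving R3C1 = 2.
Row 4 now contains 2; hence R4C1 = 3.
Column 5 already has 1, so R4C5 = 5.
Row 5 now contains 1; hence R5C4 = 3.
Column 1 already has 2, which forces R1C1 = 1.
Cage d has sum 11; hence R2C1 = 5.
Cage d needs sum 11, leaving R2C3 = 1.
Cage b has product 120, so R2C4 = 2.
Cage a needs sum 9; hence R2C5 = 3.
The 4 cells of cage b must have product 120, which forces R3C4 = 5.
3 is placed in column 5; hence R3C5 = 4.
1 is placed in column 3, leaving R4C3 = 4.
Row 4 now contains 4, leaving R4C4 = 1.
Column 4 already has 2, leaving R1C4 = 4.
4 is placed in column 5; hence R1C5 = 2.
Row 3 now contains 4, leaving R3C3 = 3.
Filled in: 1 3 5 4 2 / 5 4 1 2 3 / 2 1 3 5 4 / 3 2 4 1 5 / 4 5 2 3 1.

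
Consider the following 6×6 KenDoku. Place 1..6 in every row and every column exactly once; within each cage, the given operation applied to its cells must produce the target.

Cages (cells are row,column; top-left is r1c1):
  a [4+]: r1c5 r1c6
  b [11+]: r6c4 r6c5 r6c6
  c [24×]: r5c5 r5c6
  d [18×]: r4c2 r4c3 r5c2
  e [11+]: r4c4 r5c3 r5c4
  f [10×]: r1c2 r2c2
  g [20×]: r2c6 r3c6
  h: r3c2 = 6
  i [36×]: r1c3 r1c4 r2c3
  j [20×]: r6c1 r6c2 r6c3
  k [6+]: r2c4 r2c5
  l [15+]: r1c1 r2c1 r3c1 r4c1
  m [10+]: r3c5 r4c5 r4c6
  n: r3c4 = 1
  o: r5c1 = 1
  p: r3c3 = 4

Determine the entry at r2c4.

Cage h is given, leaving r3c2 = 6.
P is a freebie, so r3c3 = 4.
Cage n is given, leaving r3c4 = 1.
Row 3 already has 4, which forces r3c6 = 5.
O is a freebie; hence r5c1 = 1.
Row 5 already has 1, so r5c2 = 3.
Column 6 now contains 5; hence r2c6 = 4.
Column 6 now contains 4, leaving r5c6 = 6.
Cage k's pair has sum 6, leaving r2c4 = 5.
Cage k needs two cells with sum 6, which forces r2c5 = 1.
Row 5 already has 6, which forces r5c5 = 4.
Cage f's pair has product 10; hence r1c2 = 5.
Column 5 now contains 1, so r1c5 = 3.
Cage a's pair has sum 4, leaving r1c6 = 1.
Row 2 already has 5, which forces r2c2 = 2.
Column 5 already has 3; hence r3c5 = 2.
2 is placed in column 2, leaving r4c2 = 1.
The 3 cells of cage e must have sum 11, leaving r4c4 = 4.
Cage e has sum 11, which forces r5c3 = 5.
Row 5 now contains 4; hence r5c4 = 2.
Column 2 now contains 1, which forces r6c2 = 4.
Column 3 now contains 5, which forces r6c3 = 1.
Cage l has sum 15; hence r1c1 = 4.
The 3 cells of cage i must have product 36, leaving r1c3 = 2.
2 is placed in column 4, so r1c4 = 6.
Cage l has sum 15, which forces r2c1 = 6.
Cage i needs product 36, which forces r2c3 = 3.
Row 3 already has 2; hence r3c1 = 3.
Cage l needs sum 15, so r4c1 = 2.
The 3 cells of cage d must have product 18, leaving r4c3 = 6.
Row 4 now contains 6, so r4c5 = 5.
Row 4 already has 2, leaving r4c6 = 3.
4 is placed in row 6, leaving r6c1 = 5.
Cage b has sum 11, which forces r6c4 = 3.
Cage b needs sum 11, so r6c5 = 6.
The 3 cells of cage b must have sum 11, which forces r6c6 = 2.
Filled in: 4 5 2 6 3 1 / 6 2 3 5 1 4 / 3 6 4 1 2 5 / 2 1 6 4 5 3 / 1 3 5 2 4 6 / 5 4 1 3 6 2.

5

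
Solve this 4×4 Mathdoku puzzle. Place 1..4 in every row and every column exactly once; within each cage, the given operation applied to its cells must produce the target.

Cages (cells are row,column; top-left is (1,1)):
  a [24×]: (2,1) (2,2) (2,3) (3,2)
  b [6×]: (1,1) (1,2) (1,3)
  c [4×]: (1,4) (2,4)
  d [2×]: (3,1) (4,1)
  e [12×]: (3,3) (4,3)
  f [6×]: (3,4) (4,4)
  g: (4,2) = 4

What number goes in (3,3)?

4

G is a freebie; hence (4,2) = 4.
4 is placed in row 4, which forces (4,3) = 3.
Row 4 now contains 3, leaving (4,4) = 2.
Cage d's pair has product 2, leaving (3,1) = 2.
Column 3 already has 3; hence (3,3) = 4.
Column 4 already has 2, leaving (3,4) = 3.
2 is placed in row 4; hence (4,1) = 1.
Column 1 already has 1, so (1,1) = 3.
Cage a needs product 24, which forces (2,1) = 4.
Cage a needs product 24; hence (2,2) = 3.
Cage a needs product 24; hence (2,3) = 2.
Row 2 already has 4; hence (2,4) = 1.
3 is placed in row 3, which forces (3,2) = 1.
Column 2 now contains 1, so (1,2) = 2.
Column 3 now contains 2; hence (1,3) = 1.
Column 4 now contains 1; hence (1,4) = 4.
The full grid is 3 2 1 4 / 4 3 2 1 / 2 1 4 3 / 1 4 3 2.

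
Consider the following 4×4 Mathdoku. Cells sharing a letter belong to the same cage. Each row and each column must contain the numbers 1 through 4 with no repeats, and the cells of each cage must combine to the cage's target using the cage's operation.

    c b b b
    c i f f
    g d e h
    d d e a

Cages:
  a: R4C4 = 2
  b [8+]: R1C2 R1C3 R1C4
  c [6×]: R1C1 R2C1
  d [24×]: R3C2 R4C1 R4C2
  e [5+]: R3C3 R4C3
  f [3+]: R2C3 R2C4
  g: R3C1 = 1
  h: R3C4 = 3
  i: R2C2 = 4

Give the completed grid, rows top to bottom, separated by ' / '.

2 1 3 4 / 3 4 2 1 / 1 2 4 3 / 4 3 1 2

Cage i is given, leaving R2C2 = 4.
G is a freebie, leaving R3C1 = 1.
H is a freebie; hence R3C4 = 3.
A is a freebie, leaving R4C4 = 2.
Cage f's pair has sum 3, which forces R2C3 = 2.
Column 4 now contains 2, so R2C4 = 1.
3 is placed in row 3, so R3C2 = 2.
Column 3 already has 2, which forces R3C3 = 4.
Cage d has product 24, so R4C1 = 4.
2 is placed in row 4; hence R4C2 = 3.
Row 4 now contains 3; hence R4C3 = 1.
Cage c's pair has product 6; hence R1C1 = 2.
Column 2 already has 3, so R1C2 = 1.
Column 3 now contains 1, so R1C3 = 3.
1 is placed in column 4; hence R1C4 = 4.
Row 2 already has 2, which forces R2C1 = 3.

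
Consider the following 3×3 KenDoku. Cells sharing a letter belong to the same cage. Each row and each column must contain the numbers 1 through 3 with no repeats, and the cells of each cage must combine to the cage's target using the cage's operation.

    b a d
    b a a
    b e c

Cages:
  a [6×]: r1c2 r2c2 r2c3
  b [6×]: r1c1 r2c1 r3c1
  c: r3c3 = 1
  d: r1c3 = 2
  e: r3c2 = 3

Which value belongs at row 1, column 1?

D is a freebie, leaving r1c3 = 2.
Cage e is a single given cell, so r3c2 = 3.
Cage c is a single given cell, which forces r3c3 = 1.
Column 2 already has 3, so r1c2 = 1.
Cage a has product 6; hence r2c2 = 2.
Column 3 already has 1, so r2c3 = 3.
Row 3 now contains 1, leaving r3c1 = 2.
Row 1 already has 1; hence r1c1 = 3.
Row 2 already has 3, which forces r2c1 = 1.
Filled in: 3 1 2 / 1 2 3 / 2 3 1.

3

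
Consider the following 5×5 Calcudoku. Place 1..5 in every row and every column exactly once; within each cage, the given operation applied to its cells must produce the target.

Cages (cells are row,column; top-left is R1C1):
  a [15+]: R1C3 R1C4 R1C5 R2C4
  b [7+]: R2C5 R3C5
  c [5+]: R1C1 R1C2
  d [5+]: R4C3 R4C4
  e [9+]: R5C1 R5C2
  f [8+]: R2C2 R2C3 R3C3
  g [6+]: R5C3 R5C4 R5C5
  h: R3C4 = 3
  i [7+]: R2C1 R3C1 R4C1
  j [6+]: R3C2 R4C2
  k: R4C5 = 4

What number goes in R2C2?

Cage h is given; hence R3C4 = 3.
Cage k is given, so R4C5 = 4.
The two cells of cage d must have sum 5, so R4C3 = 3.
Cage d needs two cells with sum 5; hence R4C4 = 2.
Column 4 already has 2, so R5C4 = 1.
Row 4 now contains 2; hence R4C1 = 1.
Row 4 now contains 1, so R4C2 = 5.
Column 2 now contains 5, which forces R5C2 = 4.
Row 5 now contains 1, which forces R5C3 = 2.
Cage g has sum 6, so R5C5 = 3.
Column 2 now contains 5, leaving R3C2 = 1.
4 is placed in row 5, so R5C1 = 5.
Cage f has sum 8, which forces R2C3 = 1.
Row 1 needs a 1, and only R1C5 is open for it.
Cage a needs sum 15, which forces R1C3 = 5.
The 4 cells of cage a must have sum 15, leaving R1C4 = 4.
Cage a needs sum 15, leaving R2C4 = 5.
Row 2 already has 5, leaving R2C5 = 2.
Column 3 already has 5, leaving R3C3 = 4.
Column 5 already has 2, leaving R3C5 = 5.
2 is placed in row 2, which forces R2C1 = 4.
2 is placed in row 2, so R2C2 = 3.
Row 3 now contains 4; hence R3C1 = 2.
Column 1 now contains 2, so R1C1 = 3.
Column 2 now contains 3; hence R1C2 = 2.
Completed grid: 3 2 5 4 1 / 4 3 1 5 2 / 2 1 4 3 5 / 1 5 3 2 4 / 5 4 2 1 3.

3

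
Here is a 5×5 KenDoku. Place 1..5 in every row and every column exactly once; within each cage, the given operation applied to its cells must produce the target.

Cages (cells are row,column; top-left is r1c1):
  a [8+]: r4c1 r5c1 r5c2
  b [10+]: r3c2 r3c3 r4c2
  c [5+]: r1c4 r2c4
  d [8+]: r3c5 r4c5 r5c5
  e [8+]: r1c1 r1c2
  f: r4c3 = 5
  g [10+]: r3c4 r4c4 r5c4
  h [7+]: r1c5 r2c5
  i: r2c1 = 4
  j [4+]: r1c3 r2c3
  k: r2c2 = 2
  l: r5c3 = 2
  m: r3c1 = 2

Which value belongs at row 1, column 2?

Cage i is given, leaving r2c1 = 4.
Cage k is given, leaving r2c2 = 2.
Cage m is given, which forces r3c1 = 2.
F is a freebie; hence r4c3 = 5.
Cage l is a single given cell, leaving r5c3 = 2.
Cage a needs sum 8, so r5c2 = 4.
Column 2 already has 4, so r3c2 = 5.
Cage b needs sum 10, so r3c3 = 4.
Cage b needs sum 10; hence r4c2 = 1.
Cage e needs two cells with sum 8, which forces r1c1 = 5.
5 is placed in column 2, leaving r1c2 = 3.
3 is placed in row 1, which forces r1c3 = 1.
1 is placed in column 3, which forces r2c3 = 3.
3 is placed in row 2, which forces r2c4 = 1.
3 is placed in row 2, so r2c5 = 5.
1 is placed in column 4, which forces r3c4 = 3.
Row 3 now contains 3; hence r3c5 = 1.
Row 4 already has 1, so r4c1 = 3.
Cage a has sum 8, so r5c1 = 1.
Cage g needs sum 10, so r5c4 = 5.
1 is placed in column 5; hence r5c5 = 3.
The two cells of cage c must have sum 5, leaving r1c4 = 4.
Cage h needs two cells with sum 7, which forces r1c5 = 2.
The 3 cells of cage g must have sum 10, which forces r4c4 = 2.
Cage d needs sum 8; hence r4c5 = 4.
Completed grid: 5 3 1 4 2 / 4 2 3 1 5 / 2 5 4 3 1 / 3 1 5 2 4 / 1 4 2 5 3.

3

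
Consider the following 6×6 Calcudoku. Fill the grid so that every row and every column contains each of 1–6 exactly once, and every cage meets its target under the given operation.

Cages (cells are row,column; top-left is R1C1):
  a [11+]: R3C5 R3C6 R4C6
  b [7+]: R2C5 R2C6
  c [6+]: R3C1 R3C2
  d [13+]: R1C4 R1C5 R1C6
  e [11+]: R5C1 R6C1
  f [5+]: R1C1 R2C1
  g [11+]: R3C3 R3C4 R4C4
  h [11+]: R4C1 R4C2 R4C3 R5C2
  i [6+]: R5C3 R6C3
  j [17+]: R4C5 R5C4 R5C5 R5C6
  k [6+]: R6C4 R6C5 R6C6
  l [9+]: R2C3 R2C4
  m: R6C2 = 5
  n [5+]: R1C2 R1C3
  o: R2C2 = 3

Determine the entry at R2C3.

Cage o is given, which forces R2C2 = 3.
Cage m is a single given cell, so R6C2 = 5.
The two cells of cage e must have sum 11, so R5C1 = 5.
Row 6 now contains 5, which forces R6C1 = 6.
Row 6 needs a 4, and only R6C3 is open for it.
4 is placed in column 3, leaving R2C3 = 5.
Cage l's pair has sum 9, which forces R2C4 = 4.
4 is placed in column 3; hence R5C3 = 2.
The only place for 1 in row 1 is R1C3.
Cage n's pair has sum 5, which forces R1C2 = 4.
Column 2 now contains 4, so R3C2 = 2.
The 4 cells of cage h must have sum 11; hence R4C1 = 1.
Cage h needs sum 11; hence R4C2 = 6.
Column 3 already has 1; hence R4C3 = 3.
Row 4 now contains 3, leaving R4C4 = 2.
Row 4 now contains 6, leaving R4C5 = 4.
4 is placed in row 4; hence R4C6 = 5.
Cage h has sum 11; hence R5C2 = 1.
Row 1 now contains 4; hence R1C1 = 3.
Column 1 already has 1; hence R2C1 = 2.
2 is placed in row 3, so R3C1 = 4.
3 is placed in column 3; hence R3C3 = 6.
The 3 cells of cage g must have sum 11; hence R3C4 = 3.
Cage a needs sum 11, so R3C5 = 5.
Cage a needs sum 11, so R3C6 = 1.
Column 4 already has 3; hence R5C4 = 6.
Row 5 now contains 6, which forces R5C5 = 3.
Cage j needs sum 17, leaving R5C6 = 4.
Column 4 already has 3, so R6C4 = 1.
Row 6 already has 1, which forces R6C5 = 2.
Row 6 now contains 2, leaving R6C6 = 3.
Column 4 now contains 6, so R1C4 = 5.
2 is placed in column 5; hence R1C5 = 6.
Cage d needs sum 13, so R1C6 = 2.
Cage b's pair has sum 7, which forces R2C5 = 1.
Column 6 already has 1, which forces R2C6 = 6.
The full grid is 3 4 1 5 6 2 / 2 3 5 4 1 6 / 4 2 6 3 5 1 / 1 6 3 2 4 5 / 5 1 2 6 3 4 / 6 5 4 1 2 3.

5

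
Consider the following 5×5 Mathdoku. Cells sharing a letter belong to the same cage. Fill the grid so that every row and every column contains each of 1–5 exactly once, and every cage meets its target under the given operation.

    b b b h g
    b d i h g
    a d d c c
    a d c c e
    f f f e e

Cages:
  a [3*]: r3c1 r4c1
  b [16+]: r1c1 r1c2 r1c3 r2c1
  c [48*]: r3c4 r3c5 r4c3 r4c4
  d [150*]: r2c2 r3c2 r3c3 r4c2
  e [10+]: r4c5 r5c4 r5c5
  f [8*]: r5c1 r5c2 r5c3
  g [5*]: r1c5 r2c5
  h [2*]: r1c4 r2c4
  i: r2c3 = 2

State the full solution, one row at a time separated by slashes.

5 4 3 2 1 / 4 3 2 1 5 / 1 2 5 3 4 / 3 5 1 4 2 / 2 1 4 5 3

Cage i is a single given cell, leaving r2c3 = 2.
Row 2 now contains 2, so r2c4 = 1.
Row 2 already has 1, leaving r2c5 = 5.
Cage d has product 150, so r3c3 = 5.
1 is placed in column 4, which forces r1c4 = 2.
Column 5 already has 5, leaving r1c5 = 1.
Row 2 now contains 5; hence r2c1 = 4.
Row 2 now contains 5, which forces r2c2 = 3.
Cage d needs product 150, leaving r3c2 = 2.
2 is placed in row 3; hence r3c5 = 4.
Cage d has product 150, leaving r4c2 = 5.
Cage b needs sum 16, which forces r1c1 = 5.
Column 2 now contains 5, which forces r1c2 = 4.
Cage b has sum 16; hence r1c3 = 3.
Row 3 now contains 4, which forces r3c4 = 3.
Cage c needs product 48, which forces r4c3 = 1.
Cage c needs product 48, so r4c4 = 4.
Cage f needs product 8, so r5c1 = 2.
4 is placed in column 2, leaving r5c2 = 1.
Column 3 now contains 1, leaving r5c3 = 4.
Cage e needs sum 10, so r5c4 = 5.
Row 5 now contains 2; hence r5c5 = 3.
Row 3 already has 3; hence r3c1 = 1.
Row 4 already has 1, leaving r4c1 = 3.
3 is placed in column 5; hence r4c5 = 2.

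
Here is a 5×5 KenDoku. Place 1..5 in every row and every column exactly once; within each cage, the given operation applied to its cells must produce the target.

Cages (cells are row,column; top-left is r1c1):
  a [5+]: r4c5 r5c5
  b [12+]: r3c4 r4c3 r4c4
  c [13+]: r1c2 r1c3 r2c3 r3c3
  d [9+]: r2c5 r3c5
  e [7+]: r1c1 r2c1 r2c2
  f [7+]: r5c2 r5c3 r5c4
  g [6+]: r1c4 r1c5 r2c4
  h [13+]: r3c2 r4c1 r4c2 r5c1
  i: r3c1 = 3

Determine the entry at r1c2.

Cage i is a single given cell, leaving r3c1 = 3.
The only place for 3 in row 5 is r5c5.
Cage a's pair has sum 5, so r4c5 = 2.
2 is placed in column 5, so r1c5 = 1.
The only place for 5 in row 5 is r5c1.
Row 4 needs a 1, and only r4c1 is open for it.
Cage e needs sum 7, leaving r2c2 = 1.
Row 3 needs a 1, and only r3c3 is open for it.
Cage f needs sum 7, which forces r5c4 = 1.
The only place for 2 in row 3 is r3c2.
Cage h needs sum 13; hence r4c2 = 5.
2 is placed in column 2; hence r5c2 = 4.
The 3 cells of cage f must have sum 7, so r5c3 = 2.
Column 2 already has 4, leaving r1c2 = 3.
Row 1 already has 3; hence r1c4 = 2.
Column 4 now contains 2; hence r2c4 = 3.
Cage b needs sum 12; hence r3c4 = 5.
Row 3 already has 5, leaving r3c5 = 4.
Column 4 already has 3; hence r4c4 = 4.
2 is placed in row 1, leaving r1c1 = 4.
4 is placed in row 1, leaving r1c3 = 5.
Cage e needs sum 7, which forces r2c1 = 2.
Column 3 already has 5; hence r2c3 = 4.
Column 5 already has 4; hence r2c5 = 5.
Row 4 now contains 4, which forces r4c3 = 3.
Filled in: 4 3 5 2 1 / 2 1 4 3 5 / 3 2 1 5 4 / 1 5 3 4 2 / 5 4 2 1 3.

3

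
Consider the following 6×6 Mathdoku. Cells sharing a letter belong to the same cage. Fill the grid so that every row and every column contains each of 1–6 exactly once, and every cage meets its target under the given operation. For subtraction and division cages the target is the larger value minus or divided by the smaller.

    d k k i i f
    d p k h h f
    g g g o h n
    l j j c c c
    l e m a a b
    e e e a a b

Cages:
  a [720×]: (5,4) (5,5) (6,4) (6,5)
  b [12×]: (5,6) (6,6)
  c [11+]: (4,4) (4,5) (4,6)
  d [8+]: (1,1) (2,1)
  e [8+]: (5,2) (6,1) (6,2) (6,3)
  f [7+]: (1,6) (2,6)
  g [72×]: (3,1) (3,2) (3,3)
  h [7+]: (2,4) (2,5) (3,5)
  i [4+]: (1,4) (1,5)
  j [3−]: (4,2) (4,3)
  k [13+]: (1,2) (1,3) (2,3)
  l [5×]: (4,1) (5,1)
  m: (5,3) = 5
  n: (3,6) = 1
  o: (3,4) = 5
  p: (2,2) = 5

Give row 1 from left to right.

2 6 4 3 1 5

Cage p is a single given cell, leaving (2,2) = 5.
Cage o is given, leaving (3,4) = 5.
N is a freebie, which forces (3,6) = 1.
Cage m is given; hence (5,3) = 5.
The two cells of cage l must have product 5, so (4,1) = 5.
Row 5 already has 5; hence (5,1) = 1.
Row 5 already has 1, so (5,2) = 2.
Cage a has product 720, so (5,4) = 4.
Cage a needs product 720, which forces (5,5) = 6.
Row 5 now contains 6, leaving (5,6) = 3.
Cage a has product 720, which forces (6,4) = 6.
Cage a has product 720, so (6,5) = 5.
Cage f's pair has sum 7; hence (1,6) = 5.
Cage f needs two cells with sum 7, which forces (2,6) = 2.
Cage c needs sum 11; hence (4,6) = 6.
Cage b's pair has product 12; hence (6,6) = 4.
The two cells of cage d must have sum 8, which forces (1,1) = 2.
2 is placed in row 2, so (2,1) = 6.
Column 1 already has 2, which forces (6,1) = 3.
3 is placed in row 6, so (6,2) = 1.
Row 6 already has 1, which forces (6,3) = 2.
Column 1 now contains 3, which forces (3,1) = 4.
Column 2 already has 1, which forces (4,2) = 4.
Cage j's pair has difference 3; hence (4,3) = 1.
The only place for 4 in row 1 is (1,3).
Cage k needs sum 13, so (1,2) = 6.
4 is placed in column 3; hence (2,3) = 3.
Row 2 already has 3, which forces (2,4) = 1.
Row 2 already has 1, so (2,5) = 4.
Column 2 already has 6, leaving (3,2) = 3.
Column 3 already has 3, so (3,3) = 6.
Row 3 already has 3; hence (3,5) = 2.
Column 5 already has 2; hence (4,5) = 3.
1 is placed in column 4, leaving (1,4) = 3.
Column 5 already has 3, so (1,5) = 1.
3 is placed in row 4, leaving (4,4) = 2.
Filled in: 2 6 4 3 1 5 / 6 5 3 1 4 2 / 4 3 6 5 2 1 / 5 4 1 2 3 6 / 1 2 5 4 6 3 / 3 1 2 6 5 4.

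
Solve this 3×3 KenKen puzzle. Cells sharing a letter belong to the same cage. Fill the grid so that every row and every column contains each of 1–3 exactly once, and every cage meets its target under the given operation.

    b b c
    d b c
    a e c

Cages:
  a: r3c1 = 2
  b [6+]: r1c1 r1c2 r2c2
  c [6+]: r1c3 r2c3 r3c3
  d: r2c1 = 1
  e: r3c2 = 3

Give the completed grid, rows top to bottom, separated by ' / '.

3 1 2 / 1 2 3 / 2 3 1

Cage d is a single given cell, which forces r2c1 = 1.
Cage a is given; hence r3c1 = 2.
Cage e is a single given cell, which forces r3c2 = 3.
Row 3 already has 3; hence r3c3 = 1.
Column 1 already has 2, which forces r1c1 = 3.
Cage b has sum 6; hence r1c2 = 1.
Row 1 now contains 3, leaving r1c3 = 2.
Column 2 already has 3, so r2c2 = 2.
2 is placed in column 3, leaving r2c3 = 3.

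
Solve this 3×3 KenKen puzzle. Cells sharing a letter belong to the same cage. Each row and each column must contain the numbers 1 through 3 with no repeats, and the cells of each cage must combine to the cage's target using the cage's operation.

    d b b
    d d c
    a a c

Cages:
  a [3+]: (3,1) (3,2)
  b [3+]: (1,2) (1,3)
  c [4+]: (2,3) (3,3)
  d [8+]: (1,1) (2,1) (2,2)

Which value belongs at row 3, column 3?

The 3 cells of cage d must have sum 8, so (1,1) = 3.
The 3 cells of cage d must have sum 8, which forces (2,1) = 2.
Cage d has sum 8, which forces (2,2) = 3.
Row 2 now contains 3, so (2,3) = 1.
Column 1 now contains 2, which forces (3,1) = 1.
Row 3 now contains 1, so (3,2) = 2.
Column 3 already has 1, leaving (3,3) = 3.
2 is placed in column 2, leaving (1,2) = 1.
Column 3 already has 1, which forces (1,3) = 2.
Completed grid: 3 1 2 / 2 3 1 / 1 2 3.

3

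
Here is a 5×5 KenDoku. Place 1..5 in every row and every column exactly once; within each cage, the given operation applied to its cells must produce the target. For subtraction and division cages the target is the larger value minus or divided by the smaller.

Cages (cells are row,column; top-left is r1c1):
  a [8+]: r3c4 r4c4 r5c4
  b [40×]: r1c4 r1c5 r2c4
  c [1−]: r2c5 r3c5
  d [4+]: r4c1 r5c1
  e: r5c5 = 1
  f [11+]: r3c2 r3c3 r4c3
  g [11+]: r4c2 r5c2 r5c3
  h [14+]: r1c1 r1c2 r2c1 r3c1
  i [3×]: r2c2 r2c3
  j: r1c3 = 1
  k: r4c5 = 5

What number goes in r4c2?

Cage j is given, leaving r1c3 = 1.
1 is placed in column 3, so r2c3 = 3.
Cage k is a single given cell, so r4c5 = 5.
Cage e is a single given cell; hence r5c5 = 1.
Row 2 now contains 3; hence r2c2 = 1.
The two cells of cage c must have difference 1; hence r3c5 = 3.
Cage d needs two cells with sum 4, which forces r4c1 = 1.
Row 5 already has 1, so r5c1 = 3.
Cage h needs sum 14, leaving r1c2 = 3.
Cage a has sum 8, which forces r3c4 = 1.
In row 4, 3 can only go at r4c4, so r4c4 = 3.
Cage a needs sum 8, leaving r5c4 = 4.
Cage b needs product 40, which forces r1c5 = 4.
4 is placed in column 5; hence r2c5 = 2.
Cage g needs sum 11, which forces r4c2 = 4.
Row 4 now contains 4, which forces r4c3 = 2.
Column 3 now contains 2; hence r5c3 = 5.
The 3 cells of cage b must have product 40, so r1c4 = 2.
Row 2 already has 2, so r2c4 = 5.
The 3 cells of cage f must have sum 11, so r3c2 = 5.
5 is placed in column 3; hence r3c3 = 4.
Row 5 now contains 5, which forces r5c2 = 2.
2 is placed in row 1, leaving r1c1 = 5.
Row 2 now contains 5, leaving r2c1 = 4.
4 is placed in row 3, which forces r3c1 = 2.
Filled in: 5 3 1 2 4 / 4 1 3 5 2 / 2 5 4 1 3 / 1 4 2 3 5 / 3 2 5 4 1.

4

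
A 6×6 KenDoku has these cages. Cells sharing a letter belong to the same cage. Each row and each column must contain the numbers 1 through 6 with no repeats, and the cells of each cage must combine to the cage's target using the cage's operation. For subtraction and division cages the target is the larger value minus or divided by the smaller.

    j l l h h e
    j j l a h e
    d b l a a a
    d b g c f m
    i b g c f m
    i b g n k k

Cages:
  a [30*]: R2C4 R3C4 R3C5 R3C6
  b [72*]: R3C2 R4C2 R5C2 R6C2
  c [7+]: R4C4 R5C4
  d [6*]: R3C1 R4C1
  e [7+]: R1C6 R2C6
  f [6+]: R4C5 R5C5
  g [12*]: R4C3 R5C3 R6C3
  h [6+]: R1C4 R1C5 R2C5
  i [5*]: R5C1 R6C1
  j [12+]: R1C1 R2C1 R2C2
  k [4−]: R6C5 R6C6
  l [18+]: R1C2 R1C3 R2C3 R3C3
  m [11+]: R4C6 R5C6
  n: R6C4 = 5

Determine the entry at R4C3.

1

Cage n is given, so R6C4 = 5.
Cage i needs two cells with product 5, leaving R5C1 = 5.
Row 5 already has 5, so R5C6 = 6.
5 is placed in row 6; hence R6C1 = 1.
Column 6 already has 6; hence R6C6 = 2.
Column 6 already has 6, leaving R4C6 = 5.
Row 6 already has 2, leaving R6C5 = 6.
Cage a needs product 30, which forces R3C5 = 5.
Row 5 needs a 2, and only R5C5 is open for it.
2 is placed in column 5, which forces R4C5 = 4.
Cage h needs sum 6; hence R1C4 = 2.
Cage a has product 30, so R2C4 = 1.
Row 2 now contains 1, leaving R2C5 = 3.
3 is placed in row 2, which forces R2C6 = 4.
Cage a has product 30, which forces R3C4 = 6.
Cage a needs product 30, leaving R3C6 = 1.
6 is placed in column 4, so R4C4 = 3.
1 is placed in column 4, which forces R5C4 = 4.
Cage j needs sum 12, which forces R1C1 = 4.
3 is placed in column 5; hence R1C5 = 1.
Column 6 already has 4, so R1C6 = 3.
Cage d's pair has product 6, leaving R3C1 = 3.
3 is placed in row 3; hence R3C2 = 4.
Row 3 now contains 4, leaving R3C3 = 2.
Row 4 now contains 3, which forces R4C1 = 2.
Cage b has product 72; hence R4C2 = 6.
Row 4 now contains 3; hence R4C3 = 1.
Cage b needs product 72, which forces R5C2 = 1.
Cage g has product 12, leaving R5C3 = 3.
Column 2 now contains 4, so R6C2 = 3.
Cage g has product 12, so R6C3 = 4.
Column 2 already has 6, so R1C2 = 5.
Cage l has sum 18; hence R1C3 = 6.
Column 1 already has 2, leaving R2C1 = 6.
Column 2 already has 6, so R2C2 = 2.
Cage l needs sum 18; hence R2C3 = 5.
Filled in: 4 5 6 2 1 3 / 6 2 5 1 3 4 / 3 4 2 6 5 1 / 2 6 1 3 4 5 / 5 1 3 4 2 6 / 1 3 4 5 6 2.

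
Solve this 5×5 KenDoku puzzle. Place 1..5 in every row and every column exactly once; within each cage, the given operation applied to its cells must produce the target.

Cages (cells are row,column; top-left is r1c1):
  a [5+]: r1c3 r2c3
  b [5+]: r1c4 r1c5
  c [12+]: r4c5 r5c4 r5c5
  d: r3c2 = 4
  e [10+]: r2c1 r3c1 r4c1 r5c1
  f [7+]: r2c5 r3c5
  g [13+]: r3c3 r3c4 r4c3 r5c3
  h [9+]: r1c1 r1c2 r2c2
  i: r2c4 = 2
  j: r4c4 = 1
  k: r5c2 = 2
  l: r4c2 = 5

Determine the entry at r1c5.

1

Cage i is a single given cell; hence r2c4 = 2.
Cage d is a single given cell, so r3c2 = 4.
Cage l is given; hence r4c2 = 5.
Cage j is given, leaving r4c4 = 1.
Cage k is given, so r5c2 = 2.
Cage h needs sum 9; hence r1c1 = 5.
The only place for 5 in row 2 is r2c5.
The two cells of cage f must have sum 7, which forces r3c5 = 2.
Cage c needs sum 12, so r5c4 = 5.
Cage b's pair has sum 5; hence r1c4 = 4.
Column 5 already has 2, so r1c5 = 1.
The 4 cells of cage g must have sum 13, leaving r3c3 = 5.
Column 4 now contains 5, leaving r3c4 = 3.
The 4 cells of cage e must have sum 10, leaving r4c1 = 2.
Row 4 now contains 2; hence r4c3 = 4.
Row 4 now contains 4, which forces r4c5 = 3.
Column 5 now contains 3, leaving r5c5 = 4.
Row 1 now contains 1, leaving r1c2 = 3.
Row 1 now contains 1, so r1c3 = 2.
The 4 cells of cage e must have sum 10, leaving r2c1 = 4.
The 3 cells of cage h must have sum 9, so r2c2 = 1.
Cage a needs two cells with sum 5, leaving r2c3 = 3.
Row 3 already has 3, which forces r3c1 = 1.
The 4 cells of cage e must have sum 10, which forces r5c1 = 3.
Cage g has sum 13, leaving r5c3 = 1.
Completed grid: 5 3 2 4 1 / 4 1 3 2 5 / 1 4 5 3 2 / 2 5 4 1 3 / 3 2 1 5 4.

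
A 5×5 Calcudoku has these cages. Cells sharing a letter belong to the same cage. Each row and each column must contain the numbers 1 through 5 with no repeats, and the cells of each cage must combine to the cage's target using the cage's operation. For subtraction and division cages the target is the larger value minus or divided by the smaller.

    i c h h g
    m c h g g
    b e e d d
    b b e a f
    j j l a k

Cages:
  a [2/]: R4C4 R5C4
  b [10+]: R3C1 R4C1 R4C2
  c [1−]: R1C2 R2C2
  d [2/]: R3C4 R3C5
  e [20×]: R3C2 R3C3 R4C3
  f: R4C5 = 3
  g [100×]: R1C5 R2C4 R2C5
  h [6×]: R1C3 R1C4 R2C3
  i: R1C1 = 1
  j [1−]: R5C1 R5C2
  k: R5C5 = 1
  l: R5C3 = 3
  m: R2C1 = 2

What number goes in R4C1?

5

Cage i is given, so R1C1 = 1.
Cage g needs product 100, so R1C5 = 5.
Cage m is a single given cell; hence R2C1 = 2.
Cage g has product 100; hence R2C4 = 5.
The 3 cells of cage g must have product 100, which forces R2C5 = 4.
Cage f is given, which forces R4C5 = 3.
Cage l is given; hence R5C3 = 3.
Cage k is given; hence R5C5 = 1.
Column 3 already has 3, which forces R1C3 = 2.
Cage h has product 6, leaving R1C4 = 3.
Column 3 already has 3, which forces R2C3 = 1.
1 is placed in column 5, which forces R3C5 = 2.
2 is placed in row 1, which forces R1C2 = 4.
1 is placed in row 2, which forces R2C2 = 3.
The 3 cells of cage e must have product 20, leaving R3C2 = 1.
Row 3 now contains 1, leaving R3C4 = 4.
1 is placed in column 2, which forces R4C2 = 2.
Row 4 now contains 2; hence R4C4 = 1.
Column 2 now contains 4; hence R5C2 = 5.
Column 4 already has 4; hence R5C4 = 2.
The 3 cells of cage b must have sum 10; hence R3C1 = 3.
Row 3 already has 4, which forces R3C3 = 5.
The 3 cells of cage b must have sum 10, leaving R4C1 = 5.
Cage e needs product 20; hence R4C3 = 4.
Row 5 now contains 5, which forces R5C1 = 4.
The full grid is 1 4 2 3 5 / 2 3 1 5 4 / 3 1 5 4 2 / 5 2 4 1 3 / 4 5 3 2 1.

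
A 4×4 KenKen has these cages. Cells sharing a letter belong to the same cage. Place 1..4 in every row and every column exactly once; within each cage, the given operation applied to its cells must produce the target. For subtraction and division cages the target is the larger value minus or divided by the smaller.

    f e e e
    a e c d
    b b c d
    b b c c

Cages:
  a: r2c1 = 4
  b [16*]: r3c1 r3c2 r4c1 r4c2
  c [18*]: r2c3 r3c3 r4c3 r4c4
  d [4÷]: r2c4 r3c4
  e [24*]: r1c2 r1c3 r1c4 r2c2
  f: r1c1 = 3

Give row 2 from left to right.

Cage f is given, leaving r1c1 = 3.
A is a freebie, so r2c1 = 4.
Row 2 already has 4, leaving r2c4 = 1.
Column 4 now contains 1, so r3c4 = 4.
Cage c needs product 18, so r4c4 = 3.
Column 4 already has 4, leaving r1c4 = 2.
Cage e has product 24, leaving r2c2 = 3.
3 is placed in row 2, so r2c3 = 2.
Cage b has product 16, which forces r3c1 = 1.
Cage b needs product 16, leaving r3c2 = 2.
Row 3 already has 1, leaving r3c3 = 3.
The 4 cells of cage b must have product 16, which forces r4c1 = 2.
Cage b has product 16, which forces r4c2 = 4.
Column 3 already has 2, which forces r4c3 = 1.
Column 2 already has 4, leaving r1c2 = 1.
Column 3 now contains 1, which forces r1c3 = 4.
Completed grid: 3 1 4 2 / 4 3 2 1 / 1 2 3 4 / 2 4 1 3.

4 3 2 1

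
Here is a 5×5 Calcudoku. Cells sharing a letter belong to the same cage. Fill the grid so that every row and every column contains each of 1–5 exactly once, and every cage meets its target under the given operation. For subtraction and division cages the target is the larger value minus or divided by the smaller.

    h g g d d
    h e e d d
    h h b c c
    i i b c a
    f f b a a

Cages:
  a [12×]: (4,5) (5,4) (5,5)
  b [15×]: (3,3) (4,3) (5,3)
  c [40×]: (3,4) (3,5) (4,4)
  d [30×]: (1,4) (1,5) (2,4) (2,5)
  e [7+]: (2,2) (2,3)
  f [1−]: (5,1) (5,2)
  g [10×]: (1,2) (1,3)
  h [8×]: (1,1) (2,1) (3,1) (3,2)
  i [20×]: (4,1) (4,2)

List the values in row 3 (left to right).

2 1 3 4 5

Cage h has product 8, which forces (3,2) = 1.
In row 1, 4 can only go at (1,1), so (1,1) = 4.
Cage h has product 8, which forces (2,1) = 1.
4 is placed in column 1, so (3,1) = 2.
4 is placed in column 1; hence (4,1) = 5.
Cage i's pair has product 20, which forces (4,2) = 4.
4 is placed in row 4, which forces (4,4) = 2.
5 is placed in column 1, so (5,1) = 3.
Row 5 now contains 3, so (5,2) = 2.
Column 2 already has 2, so (1,2) = 5.
Cage g needs two cells with product 10, leaving (1,3) = 2.
Column 2 already has 5; hence (2,2) = 3.
Column 3 already has 2; hence (2,3) = 4.
Row 2 now contains 3, so (2,4) = 5.
Row 2 now contains 5, which forces (2,5) = 2.
Column 4 already has 5, so (3,4) = 4.
Row 3 now contains 4; hence (3,5) = 5.
Cage a needs product 12, which forces (4,5) = 3.
Column 4 now contains 4, so (5,4) = 1.
Row 5 already has 1, leaving (5,5) = 4.
1 is placed in column 4, which forces (1,4) = 3.
Column 5 already has 3, leaving (1,5) = 1.
5 is placed in row 3, so (3,3) = 3.
Row 4 already has 3; hence (4,3) = 1.
Row 5 already has 1, which forces (5,3) = 5.
The full grid is 4 5 2 3 1 / 1 3 4 5 2 / 2 1 3 4 5 / 5 4 1 2 3 / 3 2 5 1 4.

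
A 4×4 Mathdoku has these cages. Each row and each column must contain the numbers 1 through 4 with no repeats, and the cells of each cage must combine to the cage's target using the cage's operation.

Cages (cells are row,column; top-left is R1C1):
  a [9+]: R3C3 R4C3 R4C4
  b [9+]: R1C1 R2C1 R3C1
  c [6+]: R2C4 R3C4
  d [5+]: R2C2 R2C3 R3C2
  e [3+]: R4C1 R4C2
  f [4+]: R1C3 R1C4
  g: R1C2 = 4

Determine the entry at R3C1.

G is a freebie; hence R1C2 = 4.
In row 1, 2 can only go at R1C1, so R1C1 = 2.
2 is placed in column 1, which forces R4C1 = 1.
Cage e's pair has sum 3; hence R4C2 = 2.
Cage d has sum 5, which forces R2C2 = 3.
The 3 cells of cage d must have sum 5, leaving R2C3 = 1.
Column 2 already has 2, which forces R3C2 = 1.
Cage a has sum 9, leaving R3C3 = 2.
Row 3 now contains 2, leaving R3C4 = 4.
4 is placed in column 4, so R4C4 = 3.
1 is placed in column 3; hence R1C3 = 3.
Column 4 now contains 3, leaving R1C4 = 1.
Row 2 now contains 3, so R2C1 = 4.
4 is placed in column 4, which forces R2C4 = 2.
4 is placed in row 3; hence R3C1 = 3.
Row 4 now contains 3; hence R4C3 = 4.
Completed grid: 2 4 3 1 / 4 3 1 2 / 3 1 2 4 / 1 2 4 3.

3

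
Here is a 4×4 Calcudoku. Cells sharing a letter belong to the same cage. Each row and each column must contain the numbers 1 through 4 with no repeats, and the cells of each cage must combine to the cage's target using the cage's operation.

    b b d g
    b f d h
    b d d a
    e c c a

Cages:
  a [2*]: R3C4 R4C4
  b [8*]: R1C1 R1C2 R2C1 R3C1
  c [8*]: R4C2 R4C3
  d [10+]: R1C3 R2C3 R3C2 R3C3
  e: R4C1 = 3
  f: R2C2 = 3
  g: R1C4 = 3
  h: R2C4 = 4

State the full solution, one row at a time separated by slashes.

4 1 2 3 / 2 3 1 4 / 1 4 3 2 / 3 2 4 1

Cage b has product 8, leaving R1C2 = 1.
G is a freebie, so R1C4 = 3.
Cage f is a single given cell; hence R2C2 = 3.
Cage h is given; hence R2C4 = 4.
Cage e is given, leaving R4C1 = 3.
Cage d has sum 10; hence R2C3 = 1.
Cage d needs sum 10, which forces R3C3 = 3.
The 4 cells of cage b must have product 8, leaving R1C1 = 4.
Row 1 now contains 4; hence R1C3 = 2.
Row 2 now contains 1, so R2C1 = 2.
Cage b has product 8, leaving R3C1 = 1.
Row 3 now contains 1, leaving R3C4 = 2.
Column 3 already has 2, which forces R4C3 = 4.
Column 4 already has 2, which forces R4C4 = 1.
Row 3 now contains 2, which forces R3C2 = 4.
Row 4 already has 4, so R4C2 = 2.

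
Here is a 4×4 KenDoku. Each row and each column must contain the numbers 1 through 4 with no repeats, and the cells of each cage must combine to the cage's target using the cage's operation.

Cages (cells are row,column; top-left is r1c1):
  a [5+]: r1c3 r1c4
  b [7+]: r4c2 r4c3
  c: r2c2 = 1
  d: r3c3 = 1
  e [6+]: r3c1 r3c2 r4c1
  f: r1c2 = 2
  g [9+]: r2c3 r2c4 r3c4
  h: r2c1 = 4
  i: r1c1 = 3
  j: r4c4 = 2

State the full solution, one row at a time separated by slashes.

3 2 4 1 / 4 1 2 3 / 2 3 1 4 / 1 4 3 2

I is a freebie, which forces r1c1 = 3.
Cage f is given, so r1c2 = 2.
Cage h is a single given cell; hence r2c1 = 4.
Cage c is a single given cell, so r2c2 = 1.
Column 2 already has 1, leaving r3c2 = 3.
Cage d is given, leaving r3c3 = 1.
3 is placed in column 2, so r4c2 = 4.
Row 4 already has 4, leaving r4c3 = 3.
J is a freebie, leaving r4c4 = 2.
Column 3 now contains 1, which forces r1c3 = 4.
Cage a needs two cells with sum 5; hence r1c4 = 1.
Column 3 now contains 3, which forces r2c3 = 2.
Column 4 already has 2, leaving r2c4 = 3.
Row 3 already has 1; hence r3c1 = 2.
Column 4 already has 2; hence r3c4 = 4.
Row 4 already has 2, which forces r4c1 = 1.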